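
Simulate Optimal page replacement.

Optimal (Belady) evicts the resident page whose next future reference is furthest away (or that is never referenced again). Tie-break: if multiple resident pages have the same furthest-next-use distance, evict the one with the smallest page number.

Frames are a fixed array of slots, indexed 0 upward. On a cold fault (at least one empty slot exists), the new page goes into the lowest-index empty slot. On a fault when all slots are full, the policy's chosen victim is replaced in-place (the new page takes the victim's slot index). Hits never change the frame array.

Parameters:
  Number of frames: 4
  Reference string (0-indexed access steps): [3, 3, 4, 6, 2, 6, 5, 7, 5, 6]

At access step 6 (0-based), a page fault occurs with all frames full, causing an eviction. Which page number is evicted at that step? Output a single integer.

Answer: 2

Derivation:
Step 0: ref 3 -> FAULT, frames=[3,-,-,-]
Step 1: ref 3 -> HIT, frames=[3,-,-,-]
Step 2: ref 4 -> FAULT, frames=[3,4,-,-]
Step 3: ref 6 -> FAULT, frames=[3,4,6,-]
Step 4: ref 2 -> FAULT, frames=[3,4,6,2]
Step 5: ref 6 -> HIT, frames=[3,4,6,2]
Step 6: ref 5 -> FAULT, evict 2, frames=[3,4,6,5]
At step 6: evicted page 2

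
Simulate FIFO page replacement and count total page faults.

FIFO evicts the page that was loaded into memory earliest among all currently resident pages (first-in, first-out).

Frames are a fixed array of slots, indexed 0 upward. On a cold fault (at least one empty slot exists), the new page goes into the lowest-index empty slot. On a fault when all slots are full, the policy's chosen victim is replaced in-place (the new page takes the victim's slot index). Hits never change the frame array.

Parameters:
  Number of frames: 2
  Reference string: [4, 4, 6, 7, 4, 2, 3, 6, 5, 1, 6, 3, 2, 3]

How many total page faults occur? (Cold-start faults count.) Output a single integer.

Answer: 12

Derivation:
Step 0: ref 4 → FAULT, frames=[4,-]
Step 1: ref 4 → HIT, frames=[4,-]
Step 2: ref 6 → FAULT, frames=[4,6]
Step 3: ref 7 → FAULT (evict 4), frames=[7,6]
Step 4: ref 4 → FAULT (evict 6), frames=[7,4]
Step 5: ref 2 → FAULT (evict 7), frames=[2,4]
Step 6: ref 3 → FAULT (evict 4), frames=[2,3]
Step 7: ref 6 → FAULT (evict 2), frames=[6,3]
Step 8: ref 5 → FAULT (evict 3), frames=[6,5]
Step 9: ref 1 → FAULT (evict 6), frames=[1,5]
Step 10: ref 6 → FAULT (evict 5), frames=[1,6]
Step 11: ref 3 → FAULT (evict 1), frames=[3,6]
Step 12: ref 2 → FAULT (evict 6), frames=[3,2]
Step 13: ref 3 → HIT, frames=[3,2]
Total faults: 12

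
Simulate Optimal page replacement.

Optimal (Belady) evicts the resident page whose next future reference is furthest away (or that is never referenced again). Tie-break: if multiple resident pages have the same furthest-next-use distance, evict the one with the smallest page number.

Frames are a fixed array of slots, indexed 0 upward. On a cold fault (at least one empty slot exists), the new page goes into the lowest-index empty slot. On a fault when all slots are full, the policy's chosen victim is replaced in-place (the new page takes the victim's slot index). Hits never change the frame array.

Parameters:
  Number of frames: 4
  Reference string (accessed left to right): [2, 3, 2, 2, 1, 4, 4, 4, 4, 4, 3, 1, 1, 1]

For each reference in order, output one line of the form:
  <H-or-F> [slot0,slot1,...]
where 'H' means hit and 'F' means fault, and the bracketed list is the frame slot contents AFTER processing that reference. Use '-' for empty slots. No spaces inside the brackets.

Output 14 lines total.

F [2,-,-,-]
F [2,3,-,-]
H [2,3,-,-]
H [2,3,-,-]
F [2,3,1,-]
F [2,3,1,4]
H [2,3,1,4]
H [2,3,1,4]
H [2,3,1,4]
H [2,3,1,4]
H [2,3,1,4]
H [2,3,1,4]
H [2,3,1,4]
H [2,3,1,4]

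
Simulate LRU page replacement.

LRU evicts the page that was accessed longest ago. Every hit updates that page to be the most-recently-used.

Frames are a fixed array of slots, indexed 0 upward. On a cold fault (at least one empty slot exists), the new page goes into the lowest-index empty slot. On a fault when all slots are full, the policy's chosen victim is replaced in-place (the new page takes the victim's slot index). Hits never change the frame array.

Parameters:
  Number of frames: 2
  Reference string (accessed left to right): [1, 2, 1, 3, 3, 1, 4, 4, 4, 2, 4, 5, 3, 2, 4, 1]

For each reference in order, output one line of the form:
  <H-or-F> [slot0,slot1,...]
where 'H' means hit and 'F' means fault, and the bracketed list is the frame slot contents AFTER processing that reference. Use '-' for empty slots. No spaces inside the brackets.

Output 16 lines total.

F [1,-]
F [1,2]
H [1,2]
F [1,3]
H [1,3]
H [1,3]
F [1,4]
H [1,4]
H [1,4]
F [2,4]
H [2,4]
F [5,4]
F [5,3]
F [2,3]
F [2,4]
F [1,4]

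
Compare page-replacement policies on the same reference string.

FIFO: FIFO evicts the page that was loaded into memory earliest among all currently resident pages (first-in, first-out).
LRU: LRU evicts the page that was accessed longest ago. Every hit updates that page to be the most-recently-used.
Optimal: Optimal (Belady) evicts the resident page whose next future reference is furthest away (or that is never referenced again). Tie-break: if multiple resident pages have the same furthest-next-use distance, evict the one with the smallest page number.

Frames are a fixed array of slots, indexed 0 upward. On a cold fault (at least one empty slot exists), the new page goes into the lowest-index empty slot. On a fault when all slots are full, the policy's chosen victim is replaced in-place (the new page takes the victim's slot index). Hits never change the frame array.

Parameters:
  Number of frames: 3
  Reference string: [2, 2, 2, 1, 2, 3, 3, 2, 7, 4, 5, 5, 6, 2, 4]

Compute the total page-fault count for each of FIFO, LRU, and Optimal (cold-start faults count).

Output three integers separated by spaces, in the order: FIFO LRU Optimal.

Answer: 9 9 7

Derivation:
--- FIFO ---
  step 0: ref 2 -> FAULT, frames=[2,-,-] (faults so far: 1)
  step 1: ref 2 -> HIT, frames=[2,-,-] (faults so far: 1)
  step 2: ref 2 -> HIT, frames=[2,-,-] (faults so far: 1)
  step 3: ref 1 -> FAULT, frames=[2,1,-] (faults so far: 2)
  step 4: ref 2 -> HIT, frames=[2,1,-] (faults so far: 2)
  step 5: ref 3 -> FAULT, frames=[2,1,3] (faults so far: 3)
  step 6: ref 3 -> HIT, frames=[2,1,3] (faults so far: 3)
  step 7: ref 2 -> HIT, frames=[2,1,3] (faults so far: 3)
  step 8: ref 7 -> FAULT, evict 2, frames=[7,1,3] (faults so far: 4)
  step 9: ref 4 -> FAULT, evict 1, frames=[7,4,3] (faults so far: 5)
  step 10: ref 5 -> FAULT, evict 3, frames=[7,4,5] (faults so far: 6)
  step 11: ref 5 -> HIT, frames=[7,4,5] (faults so far: 6)
  step 12: ref 6 -> FAULT, evict 7, frames=[6,4,5] (faults so far: 7)
  step 13: ref 2 -> FAULT, evict 4, frames=[6,2,5] (faults so far: 8)
  step 14: ref 4 -> FAULT, evict 5, frames=[6,2,4] (faults so far: 9)
  FIFO total faults: 9
--- LRU ---
  step 0: ref 2 -> FAULT, frames=[2,-,-] (faults so far: 1)
  step 1: ref 2 -> HIT, frames=[2,-,-] (faults so far: 1)
  step 2: ref 2 -> HIT, frames=[2,-,-] (faults so far: 1)
  step 3: ref 1 -> FAULT, frames=[2,1,-] (faults so far: 2)
  step 4: ref 2 -> HIT, frames=[2,1,-] (faults so far: 2)
  step 5: ref 3 -> FAULT, frames=[2,1,3] (faults so far: 3)
  step 6: ref 3 -> HIT, frames=[2,1,3] (faults so far: 3)
  step 7: ref 2 -> HIT, frames=[2,1,3] (faults so far: 3)
  step 8: ref 7 -> FAULT, evict 1, frames=[2,7,3] (faults so far: 4)
  step 9: ref 4 -> FAULT, evict 3, frames=[2,7,4] (faults so far: 5)
  step 10: ref 5 -> FAULT, evict 2, frames=[5,7,4] (faults so far: 6)
  step 11: ref 5 -> HIT, frames=[5,7,4] (faults so far: 6)
  step 12: ref 6 -> FAULT, evict 7, frames=[5,6,4] (faults so far: 7)
  step 13: ref 2 -> FAULT, evict 4, frames=[5,6,2] (faults so far: 8)
  step 14: ref 4 -> FAULT, evict 5, frames=[4,6,2] (faults so far: 9)
  LRU total faults: 9
--- Optimal ---
  step 0: ref 2 -> FAULT, frames=[2,-,-] (faults so far: 1)
  step 1: ref 2 -> HIT, frames=[2,-,-] (faults so far: 1)
  step 2: ref 2 -> HIT, frames=[2,-,-] (faults so far: 1)
  step 3: ref 1 -> FAULT, frames=[2,1,-] (faults so far: 2)
  step 4: ref 2 -> HIT, frames=[2,1,-] (faults so far: 2)
  step 5: ref 3 -> FAULT, frames=[2,1,3] (faults so far: 3)
  step 6: ref 3 -> HIT, frames=[2,1,3] (faults so far: 3)
  step 7: ref 2 -> HIT, frames=[2,1,3] (faults so far: 3)
  step 8: ref 7 -> FAULT, evict 1, frames=[2,7,3] (faults so far: 4)
  step 9: ref 4 -> FAULT, evict 3, frames=[2,7,4] (faults so far: 5)
  step 10: ref 5 -> FAULT, evict 7, frames=[2,5,4] (faults so far: 6)
  step 11: ref 5 -> HIT, frames=[2,5,4] (faults so far: 6)
  step 12: ref 6 -> FAULT, evict 5, frames=[2,6,4] (faults so far: 7)
  step 13: ref 2 -> HIT, frames=[2,6,4] (faults so far: 7)
  step 14: ref 4 -> HIT, frames=[2,6,4] (faults so far: 7)
  Optimal total faults: 7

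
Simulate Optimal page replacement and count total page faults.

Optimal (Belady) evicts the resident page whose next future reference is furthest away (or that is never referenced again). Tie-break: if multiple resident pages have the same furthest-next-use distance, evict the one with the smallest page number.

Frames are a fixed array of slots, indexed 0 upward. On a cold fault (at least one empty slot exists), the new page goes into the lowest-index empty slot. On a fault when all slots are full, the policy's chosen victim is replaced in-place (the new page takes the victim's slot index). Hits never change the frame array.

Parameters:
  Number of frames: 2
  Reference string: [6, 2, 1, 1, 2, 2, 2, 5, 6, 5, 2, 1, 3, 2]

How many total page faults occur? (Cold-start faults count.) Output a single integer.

Step 0: ref 6 → FAULT, frames=[6,-]
Step 1: ref 2 → FAULT, frames=[6,2]
Step 2: ref 1 → FAULT (evict 6), frames=[1,2]
Step 3: ref 1 → HIT, frames=[1,2]
Step 4: ref 2 → HIT, frames=[1,2]
Step 5: ref 2 → HIT, frames=[1,2]
Step 6: ref 2 → HIT, frames=[1,2]
Step 7: ref 5 → FAULT (evict 1), frames=[5,2]
Step 8: ref 6 → FAULT (evict 2), frames=[5,6]
Step 9: ref 5 → HIT, frames=[5,6]
Step 10: ref 2 → FAULT (evict 5), frames=[2,6]
Step 11: ref 1 → FAULT (evict 6), frames=[2,1]
Step 12: ref 3 → FAULT (evict 1), frames=[2,3]
Step 13: ref 2 → HIT, frames=[2,3]
Total faults: 8

Answer: 8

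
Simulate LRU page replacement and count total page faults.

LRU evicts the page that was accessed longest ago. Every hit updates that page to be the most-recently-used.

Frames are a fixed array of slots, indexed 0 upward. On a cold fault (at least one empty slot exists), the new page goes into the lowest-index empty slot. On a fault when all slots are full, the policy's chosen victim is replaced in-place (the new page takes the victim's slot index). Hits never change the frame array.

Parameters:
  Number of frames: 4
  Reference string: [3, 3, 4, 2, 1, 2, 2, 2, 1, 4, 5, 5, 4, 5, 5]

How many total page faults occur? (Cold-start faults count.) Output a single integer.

Step 0: ref 3 → FAULT, frames=[3,-,-,-]
Step 1: ref 3 → HIT, frames=[3,-,-,-]
Step 2: ref 4 → FAULT, frames=[3,4,-,-]
Step 3: ref 2 → FAULT, frames=[3,4,2,-]
Step 4: ref 1 → FAULT, frames=[3,4,2,1]
Step 5: ref 2 → HIT, frames=[3,4,2,1]
Step 6: ref 2 → HIT, frames=[3,4,2,1]
Step 7: ref 2 → HIT, frames=[3,4,2,1]
Step 8: ref 1 → HIT, frames=[3,4,2,1]
Step 9: ref 4 → HIT, frames=[3,4,2,1]
Step 10: ref 5 → FAULT (evict 3), frames=[5,4,2,1]
Step 11: ref 5 → HIT, frames=[5,4,2,1]
Step 12: ref 4 → HIT, frames=[5,4,2,1]
Step 13: ref 5 → HIT, frames=[5,4,2,1]
Step 14: ref 5 → HIT, frames=[5,4,2,1]
Total faults: 5

Answer: 5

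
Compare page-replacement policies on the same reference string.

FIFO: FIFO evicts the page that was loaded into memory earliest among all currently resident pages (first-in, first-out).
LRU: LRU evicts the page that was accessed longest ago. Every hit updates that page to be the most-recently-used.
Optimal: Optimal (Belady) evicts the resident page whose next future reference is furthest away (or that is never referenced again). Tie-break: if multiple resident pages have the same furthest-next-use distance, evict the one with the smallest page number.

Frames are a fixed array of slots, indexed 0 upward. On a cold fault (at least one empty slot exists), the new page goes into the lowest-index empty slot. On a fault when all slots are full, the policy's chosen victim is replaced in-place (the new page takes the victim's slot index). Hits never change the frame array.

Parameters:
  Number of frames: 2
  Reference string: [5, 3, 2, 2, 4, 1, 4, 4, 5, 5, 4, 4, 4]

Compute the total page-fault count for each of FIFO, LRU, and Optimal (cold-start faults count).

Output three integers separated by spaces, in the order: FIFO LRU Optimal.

Answer: 7 6 6

Derivation:
--- FIFO ---
  step 0: ref 5 -> FAULT, frames=[5,-] (faults so far: 1)
  step 1: ref 3 -> FAULT, frames=[5,3] (faults so far: 2)
  step 2: ref 2 -> FAULT, evict 5, frames=[2,3] (faults so far: 3)
  step 3: ref 2 -> HIT, frames=[2,3] (faults so far: 3)
  step 4: ref 4 -> FAULT, evict 3, frames=[2,4] (faults so far: 4)
  step 5: ref 1 -> FAULT, evict 2, frames=[1,4] (faults so far: 5)
  step 6: ref 4 -> HIT, frames=[1,4] (faults so far: 5)
  step 7: ref 4 -> HIT, frames=[1,4] (faults so far: 5)
  step 8: ref 5 -> FAULT, evict 4, frames=[1,5] (faults so far: 6)
  step 9: ref 5 -> HIT, frames=[1,5] (faults so far: 6)
  step 10: ref 4 -> FAULT, evict 1, frames=[4,5] (faults so far: 7)
  step 11: ref 4 -> HIT, frames=[4,5] (faults so far: 7)
  step 12: ref 4 -> HIT, frames=[4,5] (faults so far: 7)
  FIFO total faults: 7
--- LRU ---
  step 0: ref 5 -> FAULT, frames=[5,-] (faults so far: 1)
  step 1: ref 3 -> FAULT, frames=[5,3] (faults so far: 2)
  step 2: ref 2 -> FAULT, evict 5, frames=[2,3] (faults so far: 3)
  step 3: ref 2 -> HIT, frames=[2,3] (faults so far: 3)
  step 4: ref 4 -> FAULT, evict 3, frames=[2,4] (faults so far: 4)
  step 5: ref 1 -> FAULT, evict 2, frames=[1,4] (faults so far: 5)
  step 6: ref 4 -> HIT, frames=[1,4] (faults so far: 5)
  step 7: ref 4 -> HIT, frames=[1,4] (faults so far: 5)
  step 8: ref 5 -> FAULT, evict 1, frames=[5,4] (faults so far: 6)
  step 9: ref 5 -> HIT, frames=[5,4] (faults so far: 6)
  step 10: ref 4 -> HIT, frames=[5,4] (faults so far: 6)
  step 11: ref 4 -> HIT, frames=[5,4] (faults so far: 6)
  step 12: ref 4 -> HIT, frames=[5,4] (faults so far: 6)
  LRU total faults: 6
--- Optimal ---
  step 0: ref 5 -> FAULT, frames=[5,-] (faults so far: 1)
  step 1: ref 3 -> FAULT, frames=[5,3] (faults so far: 2)
  step 2: ref 2 -> FAULT, evict 3, frames=[5,2] (faults so far: 3)
  step 3: ref 2 -> HIT, frames=[5,2] (faults so far: 3)
  step 4: ref 4 -> FAULT, evict 2, frames=[5,4] (faults so far: 4)
  step 5: ref 1 -> FAULT, evict 5, frames=[1,4] (faults so far: 5)
  step 6: ref 4 -> HIT, frames=[1,4] (faults so far: 5)
  step 7: ref 4 -> HIT, frames=[1,4] (faults so far: 5)
  step 8: ref 5 -> FAULT, evict 1, frames=[5,4] (faults so far: 6)
  step 9: ref 5 -> HIT, frames=[5,4] (faults so far: 6)
  step 10: ref 4 -> HIT, frames=[5,4] (faults so far: 6)
  step 11: ref 4 -> HIT, frames=[5,4] (faults so far: 6)
  step 12: ref 4 -> HIT, frames=[5,4] (faults so far: 6)
  Optimal total faults: 6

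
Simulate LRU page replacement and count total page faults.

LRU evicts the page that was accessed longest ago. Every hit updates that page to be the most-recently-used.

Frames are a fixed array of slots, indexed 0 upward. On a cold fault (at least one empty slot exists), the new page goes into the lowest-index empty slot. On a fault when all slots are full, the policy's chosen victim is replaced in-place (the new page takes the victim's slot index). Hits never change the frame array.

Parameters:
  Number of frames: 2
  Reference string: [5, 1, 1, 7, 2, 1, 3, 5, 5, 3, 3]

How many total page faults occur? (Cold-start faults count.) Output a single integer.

Answer: 7

Derivation:
Step 0: ref 5 → FAULT, frames=[5,-]
Step 1: ref 1 → FAULT, frames=[5,1]
Step 2: ref 1 → HIT, frames=[5,1]
Step 3: ref 7 → FAULT (evict 5), frames=[7,1]
Step 4: ref 2 → FAULT (evict 1), frames=[7,2]
Step 5: ref 1 → FAULT (evict 7), frames=[1,2]
Step 6: ref 3 → FAULT (evict 2), frames=[1,3]
Step 7: ref 5 → FAULT (evict 1), frames=[5,3]
Step 8: ref 5 → HIT, frames=[5,3]
Step 9: ref 3 → HIT, frames=[5,3]
Step 10: ref 3 → HIT, frames=[5,3]
Total faults: 7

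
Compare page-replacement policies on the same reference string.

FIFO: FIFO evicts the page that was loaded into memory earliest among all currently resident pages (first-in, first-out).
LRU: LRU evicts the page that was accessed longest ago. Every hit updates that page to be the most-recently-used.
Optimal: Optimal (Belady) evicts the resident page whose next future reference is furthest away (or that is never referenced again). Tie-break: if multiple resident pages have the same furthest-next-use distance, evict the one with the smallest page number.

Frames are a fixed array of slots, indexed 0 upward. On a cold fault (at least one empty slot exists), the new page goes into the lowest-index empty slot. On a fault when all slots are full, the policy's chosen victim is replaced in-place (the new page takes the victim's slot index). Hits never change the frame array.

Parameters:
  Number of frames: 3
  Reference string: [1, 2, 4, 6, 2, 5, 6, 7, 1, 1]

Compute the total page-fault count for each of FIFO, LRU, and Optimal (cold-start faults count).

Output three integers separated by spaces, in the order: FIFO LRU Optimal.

Answer: 7 7 6

Derivation:
--- FIFO ---
  step 0: ref 1 -> FAULT, frames=[1,-,-] (faults so far: 1)
  step 1: ref 2 -> FAULT, frames=[1,2,-] (faults so far: 2)
  step 2: ref 4 -> FAULT, frames=[1,2,4] (faults so far: 3)
  step 3: ref 6 -> FAULT, evict 1, frames=[6,2,4] (faults so far: 4)
  step 4: ref 2 -> HIT, frames=[6,2,4] (faults so far: 4)
  step 5: ref 5 -> FAULT, evict 2, frames=[6,5,4] (faults so far: 5)
  step 6: ref 6 -> HIT, frames=[6,5,4] (faults so far: 5)
  step 7: ref 7 -> FAULT, evict 4, frames=[6,5,7] (faults so far: 6)
  step 8: ref 1 -> FAULT, evict 6, frames=[1,5,7] (faults so far: 7)
  step 9: ref 1 -> HIT, frames=[1,5,7] (faults so far: 7)
  FIFO total faults: 7
--- LRU ---
  step 0: ref 1 -> FAULT, frames=[1,-,-] (faults so far: 1)
  step 1: ref 2 -> FAULT, frames=[1,2,-] (faults so far: 2)
  step 2: ref 4 -> FAULT, frames=[1,2,4] (faults so far: 3)
  step 3: ref 6 -> FAULT, evict 1, frames=[6,2,4] (faults so far: 4)
  step 4: ref 2 -> HIT, frames=[6,2,4] (faults so far: 4)
  step 5: ref 5 -> FAULT, evict 4, frames=[6,2,5] (faults so far: 5)
  step 6: ref 6 -> HIT, frames=[6,2,5] (faults so far: 5)
  step 7: ref 7 -> FAULT, evict 2, frames=[6,7,5] (faults so far: 6)
  step 8: ref 1 -> FAULT, evict 5, frames=[6,7,1] (faults so far: 7)
  step 9: ref 1 -> HIT, frames=[6,7,1] (faults so far: 7)
  LRU total faults: 7
--- Optimal ---
  step 0: ref 1 -> FAULT, frames=[1,-,-] (faults so far: 1)
  step 1: ref 2 -> FAULT, frames=[1,2,-] (faults so far: 2)
  step 2: ref 4 -> FAULT, frames=[1,2,4] (faults so far: 3)
  step 3: ref 6 -> FAULT, evict 4, frames=[1,2,6] (faults so far: 4)
  step 4: ref 2 -> HIT, frames=[1,2,6] (faults so far: 4)
  step 5: ref 5 -> FAULT, evict 2, frames=[1,5,6] (faults so far: 5)
  step 6: ref 6 -> HIT, frames=[1,5,6] (faults so far: 5)
  step 7: ref 7 -> FAULT, evict 5, frames=[1,7,6] (faults so far: 6)
  step 8: ref 1 -> HIT, frames=[1,7,6] (faults so far: 6)
  step 9: ref 1 -> HIT, frames=[1,7,6] (faults so far: 6)
  Optimal total faults: 6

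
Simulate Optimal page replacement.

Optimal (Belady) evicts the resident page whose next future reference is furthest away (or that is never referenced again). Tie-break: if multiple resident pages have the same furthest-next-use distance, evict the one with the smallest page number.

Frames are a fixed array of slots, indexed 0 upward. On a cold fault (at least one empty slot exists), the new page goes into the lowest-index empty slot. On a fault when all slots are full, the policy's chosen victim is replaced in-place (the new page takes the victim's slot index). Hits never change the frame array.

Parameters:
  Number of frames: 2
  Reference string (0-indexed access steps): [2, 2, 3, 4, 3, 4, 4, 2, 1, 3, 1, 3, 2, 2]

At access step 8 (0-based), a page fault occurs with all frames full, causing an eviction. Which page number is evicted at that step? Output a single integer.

Answer: 2

Derivation:
Step 0: ref 2 -> FAULT, frames=[2,-]
Step 1: ref 2 -> HIT, frames=[2,-]
Step 2: ref 3 -> FAULT, frames=[2,3]
Step 3: ref 4 -> FAULT, evict 2, frames=[4,3]
Step 4: ref 3 -> HIT, frames=[4,3]
Step 5: ref 4 -> HIT, frames=[4,3]
Step 6: ref 4 -> HIT, frames=[4,3]
Step 7: ref 2 -> FAULT, evict 4, frames=[2,3]
Step 8: ref 1 -> FAULT, evict 2, frames=[1,3]
At step 8: evicted page 2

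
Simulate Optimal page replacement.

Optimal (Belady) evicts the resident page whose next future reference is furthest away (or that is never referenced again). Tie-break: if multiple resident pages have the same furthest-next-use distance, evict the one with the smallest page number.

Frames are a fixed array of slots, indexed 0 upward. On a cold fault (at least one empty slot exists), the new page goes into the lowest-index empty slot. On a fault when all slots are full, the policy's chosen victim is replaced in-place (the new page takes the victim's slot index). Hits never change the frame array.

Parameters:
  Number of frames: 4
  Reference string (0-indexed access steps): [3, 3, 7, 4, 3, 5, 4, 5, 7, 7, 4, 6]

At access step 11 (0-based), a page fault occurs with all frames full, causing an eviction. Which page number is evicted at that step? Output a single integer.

Answer: 3

Derivation:
Step 0: ref 3 -> FAULT, frames=[3,-,-,-]
Step 1: ref 3 -> HIT, frames=[3,-,-,-]
Step 2: ref 7 -> FAULT, frames=[3,7,-,-]
Step 3: ref 4 -> FAULT, frames=[3,7,4,-]
Step 4: ref 3 -> HIT, frames=[3,7,4,-]
Step 5: ref 5 -> FAULT, frames=[3,7,4,5]
Step 6: ref 4 -> HIT, frames=[3,7,4,5]
Step 7: ref 5 -> HIT, frames=[3,7,4,5]
Step 8: ref 7 -> HIT, frames=[3,7,4,5]
Step 9: ref 7 -> HIT, frames=[3,7,4,5]
Step 10: ref 4 -> HIT, frames=[3,7,4,5]
Step 11: ref 6 -> FAULT, evict 3, frames=[6,7,4,5]
At step 11: evicted page 3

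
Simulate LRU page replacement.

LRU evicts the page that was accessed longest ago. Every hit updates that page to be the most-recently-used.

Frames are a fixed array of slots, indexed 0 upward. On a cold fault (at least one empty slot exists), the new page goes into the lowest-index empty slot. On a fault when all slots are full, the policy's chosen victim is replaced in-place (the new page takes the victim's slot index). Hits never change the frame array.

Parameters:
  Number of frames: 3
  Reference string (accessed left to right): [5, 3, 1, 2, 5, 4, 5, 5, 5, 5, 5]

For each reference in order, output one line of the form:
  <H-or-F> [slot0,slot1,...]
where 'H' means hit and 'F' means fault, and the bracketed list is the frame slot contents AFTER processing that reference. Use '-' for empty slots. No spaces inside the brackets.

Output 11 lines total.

F [5,-,-]
F [5,3,-]
F [5,3,1]
F [2,3,1]
F [2,5,1]
F [2,5,4]
H [2,5,4]
H [2,5,4]
H [2,5,4]
H [2,5,4]
H [2,5,4]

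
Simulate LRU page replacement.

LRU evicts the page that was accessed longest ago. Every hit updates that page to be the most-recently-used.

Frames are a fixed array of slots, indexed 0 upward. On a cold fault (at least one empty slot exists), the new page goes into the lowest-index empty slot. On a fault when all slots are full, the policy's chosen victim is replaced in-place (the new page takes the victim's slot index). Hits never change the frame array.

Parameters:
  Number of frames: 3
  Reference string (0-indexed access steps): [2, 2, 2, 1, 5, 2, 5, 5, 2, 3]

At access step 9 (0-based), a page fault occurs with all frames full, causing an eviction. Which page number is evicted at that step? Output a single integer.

Answer: 1

Derivation:
Step 0: ref 2 -> FAULT, frames=[2,-,-]
Step 1: ref 2 -> HIT, frames=[2,-,-]
Step 2: ref 2 -> HIT, frames=[2,-,-]
Step 3: ref 1 -> FAULT, frames=[2,1,-]
Step 4: ref 5 -> FAULT, frames=[2,1,5]
Step 5: ref 2 -> HIT, frames=[2,1,5]
Step 6: ref 5 -> HIT, frames=[2,1,5]
Step 7: ref 5 -> HIT, frames=[2,1,5]
Step 8: ref 2 -> HIT, frames=[2,1,5]
Step 9: ref 3 -> FAULT, evict 1, frames=[2,3,5]
At step 9: evicted page 1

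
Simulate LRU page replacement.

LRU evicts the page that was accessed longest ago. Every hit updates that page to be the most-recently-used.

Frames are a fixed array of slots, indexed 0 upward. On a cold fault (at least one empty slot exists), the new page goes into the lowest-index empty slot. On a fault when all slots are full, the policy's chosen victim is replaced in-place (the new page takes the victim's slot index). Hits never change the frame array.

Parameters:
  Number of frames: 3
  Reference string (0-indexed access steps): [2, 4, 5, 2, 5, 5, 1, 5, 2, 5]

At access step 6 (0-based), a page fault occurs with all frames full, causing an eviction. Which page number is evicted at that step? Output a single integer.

Step 0: ref 2 -> FAULT, frames=[2,-,-]
Step 1: ref 4 -> FAULT, frames=[2,4,-]
Step 2: ref 5 -> FAULT, frames=[2,4,5]
Step 3: ref 2 -> HIT, frames=[2,4,5]
Step 4: ref 5 -> HIT, frames=[2,4,5]
Step 5: ref 5 -> HIT, frames=[2,4,5]
Step 6: ref 1 -> FAULT, evict 4, frames=[2,1,5]
At step 6: evicted page 4

Answer: 4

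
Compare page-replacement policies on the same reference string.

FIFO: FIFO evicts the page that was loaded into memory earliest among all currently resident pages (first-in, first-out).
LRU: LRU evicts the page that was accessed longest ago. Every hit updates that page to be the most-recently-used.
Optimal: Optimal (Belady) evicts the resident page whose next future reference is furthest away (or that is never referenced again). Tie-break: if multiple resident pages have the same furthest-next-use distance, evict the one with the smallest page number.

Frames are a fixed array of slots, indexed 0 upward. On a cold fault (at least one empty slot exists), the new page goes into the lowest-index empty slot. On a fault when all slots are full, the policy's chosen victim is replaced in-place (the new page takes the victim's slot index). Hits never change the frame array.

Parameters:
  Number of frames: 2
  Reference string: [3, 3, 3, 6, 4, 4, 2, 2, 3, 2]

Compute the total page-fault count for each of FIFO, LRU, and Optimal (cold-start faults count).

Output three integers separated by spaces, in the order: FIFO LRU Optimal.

Answer: 5 5 4

Derivation:
--- FIFO ---
  step 0: ref 3 -> FAULT, frames=[3,-] (faults so far: 1)
  step 1: ref 3 -> HIT, frames=[3,-] (faults so far: 1)
  step 2: ref 3 -> HIT, frames=[3,-] (faults so far: 1)
  step 3: ref 6 -> FAULT, frames=[3,6] (faults so far: 2)
  step 4: ref 4 -> FAULT, evict 3, frames=[4,6] (faults so far: 3)
  step 5: ref 4 -> HIT, frames=[4,6] (faults so far: 3)
  step 6: ref 2 -> FAULT, evict 6, frames=[4,2] (faults so far: 4)
  step 7: ref 2 -> HIT, frames=[4,2] (faults so far: 4)
  step 8: ref 3 -> FAULT, evict 4, frames=[3,2] (faults so far: 5)
  step 9: ref 2 -> HIT, frames=[3,2] (faults so far: 5)
  FIFO total faults: 5
--- LRU ---
  step 0: ref 3 -> FAULT, frames=[3,-] (faults so far: 1)
  step 1: ref 3 -> HIT, frames=[3,-] (faults so far: 1)
  step 2: ref 3 -> HIT, frames=[3,-] (faults so far: 1)
  step 3: ref 6 -> FAULT, frames=[3,6] (faults so far: 2)
  step 4: ref 4 -> FAULT, evict 3, frames=[4,6] (faults so far: 3)
  step 5: ref 4 -> HIT, frames=[4,6] (faults so far: 3)
  step 6: ref 2 -> FAULT, evict 6, frames=[4,2] (faults so far: 4)
  step 7: ref 2 -> HIT, frames=[4,2] (faults so far: 4)
  step 8: ref 3 -> FAULT, evict 4, frames=[3,2] (faults so far: 5)
  step 9: ref 2 -> HIT, frames=[3,2] (faults so far: 5)
  LRU total faults: 5
--- Optimal ---
  step 0: ref 3 -> FAULT, frames=[3,-] (faults so far: 1)
  step 1: ref 3 -> HIT, frames=[3,-] (faults so far: 1)
  step 2: ref 3 -> HIT, frames=[3,-] (faults so far: 1)
  step 3: ref 6 -> FAULT, frames=[3,6] (faults so far: 2)
  step 4: ref 4 -> FAULT, evict 6, frames=[3,4] (faults so far: 3)
  step 5: ref 4 -> HIT, frames=[3,4] (faults so far: 3)
  step 6: ref 2 -> FAULT, evict 4, frames=[3,2] (faults so far: 4)
  step 7: ref 2 -> HIT, frames=[3,2] (faults so far: 4)
  step 8: ref 3 -> HIT, frames=[3,2] (faults so far: 4)
  step 9: ref 2 -> HIT, frames=[3,2] (faults so far: 4)
  Optimal total faults: 4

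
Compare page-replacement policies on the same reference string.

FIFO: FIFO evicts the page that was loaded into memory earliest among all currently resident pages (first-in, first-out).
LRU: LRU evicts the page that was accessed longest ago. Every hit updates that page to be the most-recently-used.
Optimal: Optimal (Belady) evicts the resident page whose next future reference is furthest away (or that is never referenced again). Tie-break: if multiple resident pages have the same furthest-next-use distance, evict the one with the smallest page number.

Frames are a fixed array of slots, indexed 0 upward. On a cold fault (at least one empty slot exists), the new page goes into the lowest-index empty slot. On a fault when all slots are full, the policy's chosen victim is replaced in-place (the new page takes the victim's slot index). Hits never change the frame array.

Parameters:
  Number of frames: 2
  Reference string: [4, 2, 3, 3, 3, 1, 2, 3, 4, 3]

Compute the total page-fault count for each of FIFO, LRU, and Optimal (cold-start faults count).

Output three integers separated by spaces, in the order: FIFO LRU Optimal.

--- FIFO ---
  step 0: ref 4 -> FAULT, frames=[4,-] (faults so far: 1)
  step 1: ref 2 -> FAULT, frames=[4,2] (faults so far: 2)
  step 2: ref 3 -> FAULT, evict 4, frames=[3,2] (faults so far: 3)
  step 3: ref 3 -> HIT, frames=[3,2] (faults so far: 3)
  step 4: ref 3 -> HIT, frames=[3,2] (faults so far: 3)
  step 5: ref 1 -> FAULT, evict 2, frames=[3,1] (faults so far: 4)
  step 6: ref 2 -> FAULT, evict 3, frames=[2,1] (faults so far: 5)
  step 7: ref 3 -> FAULT, evict 1, frames=[2,3] (faults so far: 6)
  step 8: ref 4 -> FAULT, evict 2, frames=[4,3] (faults so far: 7)
  step 9: ref 3 -> HIT, frames=[4,3] (faults so far: 7)
  FIFO total faults: 7
--- LRU ---
  step 0: ref 4 -> FAULT, frames=[4,-] (faults so far: 1)
  step 1: ref 2 -> FAULT, frames=[4,2] (faults so far: 2)
  step 2: ref 3 -> FAULT, evict 4, frames=[3,2] (faults so far: 3)
  step 3: ref 3 -> HIT, frames=[3,2] (faults so far: 3)
  step 4: ref 3 -> HIT, frames=[3,2] (faults so far: 3)
  step 5: ref 1 -> FAULT, evict 2, frames=[3,1] (faults so far: 4)
  step 6: ref 2 -> FAULT, evict 3, frames=[2,1] (faults so far: 5)
  step 7: ref 3 -> FAULT, evict 1, frames=[2,3] (faults so far: 6)
  step 8: ref 4 -> FAULT, evict 2, frames=[4,3] (faults so far: 7)
  step 9: ref 3 -> HIT, frames=[4,3] (faults so far: 7)
  LRU total faults: 7
--- Optimal ---
  step 0: ref 4 -> FAULT, frames=[4,-] (faults so far: 1)
  step 1: ref 2 -> FAULT, frames=[4,2] (faults so far: 2)
  step 2: ref 3 -> FAULT, evict 4, frames=[3,2] (faults so far: 3)
  step 3: ref 3 -> HIT, frames=[3,2] (faults so far: 3)
  step 4: ref 3 -> HIT, frames=[3,2] (faults so far: 3)
  step 5: ref 1 -> FAULT, evict 3, frames=[1,2] (faults so far: 4)
  step 6: ref 2 -> HIT, frames=[1,2] (faults so far: 4)
  step 7: ref 3 -> FAULT, evict 1, frames=[3,2] (faults so far: 5)
  step 8: ref 4 -> FAULT, evict 2, frames=[3,4] (faults so far: 6)
  step 9: ref 3 -> HIT, frames=[3,4] (faults so far: 6)
  Optimal total faults: 6

Answer: 7 7 6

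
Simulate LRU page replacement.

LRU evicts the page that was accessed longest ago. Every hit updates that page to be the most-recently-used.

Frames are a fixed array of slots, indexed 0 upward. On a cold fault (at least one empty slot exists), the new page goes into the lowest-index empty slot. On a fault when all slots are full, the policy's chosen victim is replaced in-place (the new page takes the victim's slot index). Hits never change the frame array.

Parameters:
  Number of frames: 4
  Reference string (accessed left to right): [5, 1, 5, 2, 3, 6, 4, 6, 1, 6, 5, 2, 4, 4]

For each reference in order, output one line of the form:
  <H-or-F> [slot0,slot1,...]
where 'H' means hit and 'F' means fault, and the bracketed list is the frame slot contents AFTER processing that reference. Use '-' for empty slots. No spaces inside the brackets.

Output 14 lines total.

F [5,-,-,-]
F [5,1,-,-]
H [5,1,-,-]
F [5,1,2,-]
F [5,1,2,3]
F [5,6,2,3]
F [4,6,2,3]
H [4,6,2,3]
F [4,6,1,3]
H [4,6,1,3]
F [4,6,1,5]
F [2,6,1,5]
F [2,6,4,5]
H [2,6,4,5]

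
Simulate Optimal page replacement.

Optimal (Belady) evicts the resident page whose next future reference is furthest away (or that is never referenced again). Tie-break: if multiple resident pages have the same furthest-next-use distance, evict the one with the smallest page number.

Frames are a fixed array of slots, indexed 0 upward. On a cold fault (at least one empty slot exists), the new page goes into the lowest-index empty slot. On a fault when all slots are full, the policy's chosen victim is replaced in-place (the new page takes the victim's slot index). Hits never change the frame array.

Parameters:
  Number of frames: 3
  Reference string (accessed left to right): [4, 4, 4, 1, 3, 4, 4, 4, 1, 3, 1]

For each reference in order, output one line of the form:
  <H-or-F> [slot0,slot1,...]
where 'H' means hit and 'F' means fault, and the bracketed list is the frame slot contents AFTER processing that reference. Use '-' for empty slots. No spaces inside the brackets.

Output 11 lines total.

F [4,-,-]
H [4,-,-]
H [4,-,-]
F [4,1,-]
F [4,1,3]
H [4,1,3]
H [4,1,3]
H [4,1,3]
H [4,1,3]
H [4,1,3]
H [4,1,3]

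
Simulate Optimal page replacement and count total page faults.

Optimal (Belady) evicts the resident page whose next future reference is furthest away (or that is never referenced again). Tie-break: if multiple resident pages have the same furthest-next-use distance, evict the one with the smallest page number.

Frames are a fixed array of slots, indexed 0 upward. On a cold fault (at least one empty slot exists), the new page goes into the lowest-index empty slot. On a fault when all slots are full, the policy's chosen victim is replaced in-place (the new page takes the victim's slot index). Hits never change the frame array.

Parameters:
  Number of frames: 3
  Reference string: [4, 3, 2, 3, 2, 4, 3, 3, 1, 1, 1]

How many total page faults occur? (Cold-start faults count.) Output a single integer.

Answer: 4

Derivation:
Step 0: ref 4 → FAULT, frames=[4,-,-]
Step 1: ref 3 → FAULT, frames=[4,3,-]
Step 2: ref 2 → FAULT, frames=[4,3,2]
Step 3: ref 3 → HIT, frames=[4,3,2]
Step 4: ref 2 → HIT, frames=[4,3,2]
Step 5: ref 4 → HIT, frames=[4,3,2]
Step 6: ref 3 → HIT, frames=[4,3,2]
Step 7: ref 3 → HIT, frames=[4,3,2]
Step 8: ref 1 → FAULT (evict 2), frames=[4,3,1]
Step 9: ref 1 → HIT, frames=[4,3,1]
Step 10: ref 1 → HIT, frames=[4,3,1]
Total faults: 4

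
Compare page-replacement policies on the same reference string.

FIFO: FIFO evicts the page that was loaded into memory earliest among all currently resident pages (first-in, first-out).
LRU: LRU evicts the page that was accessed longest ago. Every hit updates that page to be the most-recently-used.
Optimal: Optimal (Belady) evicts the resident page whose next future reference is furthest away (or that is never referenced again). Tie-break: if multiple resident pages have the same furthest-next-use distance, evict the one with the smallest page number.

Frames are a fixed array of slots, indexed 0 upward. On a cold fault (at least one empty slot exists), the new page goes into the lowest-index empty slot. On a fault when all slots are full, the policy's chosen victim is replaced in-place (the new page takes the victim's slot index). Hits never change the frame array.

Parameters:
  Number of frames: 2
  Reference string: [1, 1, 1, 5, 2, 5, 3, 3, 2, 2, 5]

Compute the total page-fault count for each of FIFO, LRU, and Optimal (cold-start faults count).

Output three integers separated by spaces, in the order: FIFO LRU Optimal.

Answer: 5 6 5

Derivation:
--- FIFO ---
  step 0: ref 1 -> FAULT, frames=[1,-] (faults so far: 1)
  step 1: ref 1 -> HIT, frames=[1,-] (faults so far: 1)
  step 2: ref 1 -> HIT, frames=[1,-] (faults so far: 1)
  step 3: ref 5 -> FAULT, frames=[1,5] (faults so far: 2)
  step 4: ref 2 -> FAULT, evict 1, frames=[2,5] (faults so far: 3)
  step 5: ref 5 -> HIT, frames=[2,5] (faults so far: 3)
  step 6: ref 3 -> FAULT, evict 5, frames=[2,3] (faults so far: 4)
  step 7: ref 3 -> HIT, frames=[2,3] (faults so far: 4)
  step 8: ref 2 -> HIT, frames=[2,3] (faults so far: 4)
  step 9: ref 2 -> HIT, frames=[2,3] (faults so far: 4)
  step 10: ref 5 -> FAULT, evict 2, frames=[5,3] (faults so far: 5)
  FIFO total faults: 5
--- LRU ---
  step 0: ref 1 -> FAULT, frames=[1,-] (faults so far: 1)
  step 1: ref 1 -> HIT, frames=[1,-] (faults so far: 1)
  step 2: ref 1 -> HIT, frames=[1,-] (faults so far: 1)
  step 3: ref 5 -> FAULT, frames=[1,5] (faults so far: 2)
  step 4: ref 2 -> FAULT, evict 1, frames=[2,5] (faults so far: 3)
  step 5: ref 5 -> HIT, frames=[2,5] (faults so far: 3)
  step 6: ref 3 -> FAULT, evict 2, frames=[3,5] (faults so far: 4)
  step 7: ref 3 -> HIT, frames=[3,5] (faults so far: 4)
  step 8: ref 2 -> FAULT, evict 5, frames=[3,2] (faults so far: 5)
  step 9: ref 2 -> HIT, frames=[3,2] (faults so far: 5)
  step 10: ref 5 -> FAULT, evict 3, frames=[5,2] (faults so far: 6)
  LRU total faults: 6
--- Optimal ---
  step 0: ref 1 -> FAULT, frames=[1,-] (faults so far: 1)
  step 1: ref 1 -> HIT, frames=[1,-] (faults so far: 1)
  step 2: ref 1 -> HIT, frames=[1,-] (faults so far: 1)
  step 3: ref 5 -> FAULT, frames=[1,5] (faults so far: 2)
  step 4: ref 2 -> FAULT, evict 1, frames=[2,5] (faults so far: 3)
  step 5: ref 5 -> HIT, frames=[2,5] (faults so far: 3)
  step 6: ref 3 -> FAULT, evict 5, frames=[2,3] (faults so far: 4)
  step 7: ref 3 -> HIT, frames=[2,3] (faults so far: 4)
  step 8: ref 2 -> HIT, frames=[2,3] (faults so far: 4)
  step 9: ref 2 -> HIT, frames=[2,3] (faults so far: 4)
  step 10: ref 5 -> FAULT, evict 2, frames=[5,3] (faults so far: 5)
  Optimal total faults: 5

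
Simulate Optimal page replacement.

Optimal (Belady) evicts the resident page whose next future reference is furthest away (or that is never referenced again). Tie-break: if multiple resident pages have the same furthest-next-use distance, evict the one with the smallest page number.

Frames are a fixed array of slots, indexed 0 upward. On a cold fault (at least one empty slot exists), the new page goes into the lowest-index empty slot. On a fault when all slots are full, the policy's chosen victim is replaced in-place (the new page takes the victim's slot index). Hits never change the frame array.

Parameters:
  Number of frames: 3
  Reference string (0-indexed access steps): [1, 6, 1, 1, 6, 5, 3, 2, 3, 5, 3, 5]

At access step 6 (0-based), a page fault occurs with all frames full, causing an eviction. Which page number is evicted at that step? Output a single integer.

Answer: 1

Derivation:
Step 0: ref 1 -> FAULT, frames=[1,-,-]
Step 1: ref 6 -> FAULT, frames=[1,6,-]
Step 2: ref 1 -> HIT, frames=[1,6,-]
Step 3: ref 1 -> HIT, frames=[1,6,-]
Step 4: ref 6 -> HIT, frames=[1,6,-]
Step 5: ref 5 -> FAULT, frames=[1,6,5]
Step 6: ref 3 -> FAULT, evict 1, frames=[3,6,5]
At step 6: evicted page 1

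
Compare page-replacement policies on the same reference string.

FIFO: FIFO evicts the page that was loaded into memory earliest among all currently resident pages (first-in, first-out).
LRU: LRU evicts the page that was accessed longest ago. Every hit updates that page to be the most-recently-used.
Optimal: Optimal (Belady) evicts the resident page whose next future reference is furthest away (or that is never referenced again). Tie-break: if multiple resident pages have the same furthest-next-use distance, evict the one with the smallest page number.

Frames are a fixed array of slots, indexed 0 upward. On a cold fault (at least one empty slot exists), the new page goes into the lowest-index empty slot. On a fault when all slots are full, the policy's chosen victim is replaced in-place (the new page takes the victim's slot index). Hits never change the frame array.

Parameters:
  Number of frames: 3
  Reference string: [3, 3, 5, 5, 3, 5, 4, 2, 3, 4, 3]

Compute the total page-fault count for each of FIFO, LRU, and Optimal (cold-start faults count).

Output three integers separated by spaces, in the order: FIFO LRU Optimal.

Answer: 5 5 4

Derivation:
--- FIFO ---
  step 0: ref 3 -> FAULT, frames=[3,-,-] (faults so far: 1)
  step 1: ref 3 -> HIT, frames=[3,-,-] (faults so far: 1)
  step 2: ref 5 -> FAULT, frames=[3,5,-] (faults so far: 2)
  step 3: ref 5 -> HIT, frames=[3,5,-] (faults so far: 2)
  step 4: ref 3 -> HIT, frames=[3,5,-] (faults so far: 2)
  step 5: ref 5 -> HIT, frames=[3,5,-] (faults so far: 2)
  step 6: ref 4 -> FAULT, frames=[3,5,4] (faults so far: 3)
  step 7: ref 2 -> FAULT, evict 3, frames=[2,5,4] (faults so far: 4)
  step 8: ref 3 -> FAULT, evict 5, frames=[2,3,4] (faults so far: 5)
  step 9: ref 4 -> HIT, frames=[2,3,4] (faults so far: 5)
  step 10: ref 3 -> HIT, frames=[2,3,4] (faults so far: 5)
  FIFO total faults: 5
--- LRU ---
  step 0: ref 3 -> FAULT, frames=[3,-,-] (faults so far: 1)
  step 1: ref 3 -> HIT, frames=[3,-,-] (faults so far: 1)
  step 2: ref 5 -> FAULT, frames=[3,5,-] (faults so far: 2)
  step 3: ref 5 -> HIT, frames=[3,5,-] (faults so far: 2)
  step 4: ref 3 -> HIT, frames=[3,5,-] (faults so far: 2)
  step 5: ref 5 -> HIT, frames=[3,5,-] (faults so far: 2)
  step 6: ref 4 -> FAULT, frames=[3,5,4] (faults so far: 3)
  step 7: ref 2 -> FAULT, evict 3, frames=[2,5,4] (faults so far: 4)
  step 8: ref 3 -> FAULT, evict 5, frames=[2,3,4] (faults so far: 5)
  step 9: ref 4 -> HIT, frames=[2,3,4] (faults so far: 5)
  step 10: ref 3 -> HIT, frames=[2,3,4] (faults so far: 5)
  LRU total faults: 5
--- Optimal ---
  step 0: ref 3 -> FAULT, frames=[3,-,-] (faults so far: 1)
  step 1: ref 3 -> HIT, frames=[3,-,-] (faults so far: 1)
  step 2: ref 5 -> FAULT, frames=[3,5,-] (faults so far: 2)
  step 3: ref 5 -> HIT, frames=[3,5,-] (faults so far: 2)
  step 4: ref 3 -> HIT, frames=[3,5,-] (faults so far: 2)
  step 5: ref 5 -> HIT, frames=[3,5,-] (faults so far: 2)
  step 6: ref 4 -> FAULT, frames=[3,5,4] (faults so far: 3)
  step 7: ref 2 -> FAULT, evict 5, frames=[3,2,4] (faults so far: 4)
  step 8: ref 3 -> HIT, frames=[3,2,4] (faults so far: 4)
  step 9: ref 4 -> HIT, frames=[3,2,4] (faults so far: 4)
  step 10: ref 3 -> HIT, frames=[3,2,4] (faults so far: 4)
  Optimal total faults: 4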